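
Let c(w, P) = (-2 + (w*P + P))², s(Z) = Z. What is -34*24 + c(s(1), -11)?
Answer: -240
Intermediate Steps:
c(w, P) = (-2 + P + P*w)² (c(w, P) = (-2 + (P*w + P))² = (-2 + (P + P*w))² = (-2 + P + P*w)²)
-34*24 + c(s(1), -11) = -34*24 + (-2 - 11 - 11*1)² = -816 + (-2 - 11 - 11)² = -816 + (-24)² = -816 + 576 = -240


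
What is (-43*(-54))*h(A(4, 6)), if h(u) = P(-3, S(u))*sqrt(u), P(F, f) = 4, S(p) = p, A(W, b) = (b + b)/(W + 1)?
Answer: 18576*sqrt(15)/5 ≈ 14389.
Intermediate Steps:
A(W, b) = 2*b/(1 + W) (A(W, b) = (2*b)/(1 + W) = 2*b/(1 + W))
h(u) = 4*sqrt(u)
(-43*(-54))*h(A(4, 6)) = (-43*(-54))*(4*sqrt(2*6/(1 + 4))) = 2322*(4*sqrt(2*6/5)) = 2322*(4*sqrt(2*6*(1/5))) = 2322*(4*sqrt(12/5)) = 2322*(4*(2*sqrt(15)/5)) = 2322*(8*sqrt(15)/5) = 18576*sqrt(15)/5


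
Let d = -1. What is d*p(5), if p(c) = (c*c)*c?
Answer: -125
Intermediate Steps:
p(c) = c³ (p(c) = c²*c = c³)
d*p(5) = -1*5³ = -1*125 = -125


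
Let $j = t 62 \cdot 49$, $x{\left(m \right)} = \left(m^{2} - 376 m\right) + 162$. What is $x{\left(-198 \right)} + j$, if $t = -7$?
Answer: $92548$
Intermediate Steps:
$x{\left(m \right)} = 162 + m^{2} - 376 m$
$j = -21266$ ($j = \left(-7\right) 62 \cdot 49 = \left(-434\right) 49 = -21266$)
$x{\left(-198 \right)} + j = \left(162 + \left(-198\right)^{2} - -74448\right) - 21266 = \left(162 + 39204 + 74448\right) - 21266 = 113814 - 21266 = 92548$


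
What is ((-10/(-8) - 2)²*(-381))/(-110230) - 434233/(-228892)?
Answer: 191658232027/100923060640 ≈ 1.8991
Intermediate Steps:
((-10/(-8) - 2)²*(-381))/(-110230) - 434233/(-228892) = ((-10*(-⅛) - 2)²*(-381))*(-1/110230) - 434233*(-1/228892) = ((5/4 - 2)²*(-381))*(-1/110230) + 434233/228892 = ((-¾)²*(-381))*(-1/110230) + 434233/228892 = ((9/16)*(-381))*(-1/110230) + 434233/228892 = -3429/16*(-1/110230) + 434233/228892 = 3429/1763680 + 434233/228892 = 191658232027/100923060640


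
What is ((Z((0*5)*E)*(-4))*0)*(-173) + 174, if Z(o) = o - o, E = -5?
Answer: 174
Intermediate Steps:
Z(o) = 0
((Z((0*5)*E)*(-4))*0)*(-173) + 174 = ((0*(-4))*0)*(-173) + 174 = (0*0)*(-173) + 174 = 0*(-173) + 174 = 0 + 174 = 174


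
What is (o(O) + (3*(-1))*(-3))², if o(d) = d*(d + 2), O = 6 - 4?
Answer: 289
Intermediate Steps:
O = 2
o(d) = d*(2 + d)
(o(O) + (3*(-1))*(-3))² = (2*(2 + 2) + (3*(-1))*(-3))² = (2*4 - 3*(-3))² = (8 + 9)² = 17² = 289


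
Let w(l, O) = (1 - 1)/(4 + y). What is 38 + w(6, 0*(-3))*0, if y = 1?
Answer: 38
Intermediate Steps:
w(l, O) = 0 (w(l, O) = (1 - 1)/(4 + 1) = 0/5 = 0*(1/5) = 0)
38 + w(6, 0*(-3))*0 = 38 + 0*0 = 38 + 0 = 38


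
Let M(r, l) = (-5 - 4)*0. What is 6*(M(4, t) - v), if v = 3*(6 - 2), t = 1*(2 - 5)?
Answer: -72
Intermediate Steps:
t = -3 (t = 1*(-3) = -3)
M(r, l) = 0 (M(r, l) = -9*0 = 0)
v = 12 (v = 3*4 = 12)
6*(M(4, t) - v) = 6*(0 - 1*12) = 6*(0 - 12) = 6*(-12) = -72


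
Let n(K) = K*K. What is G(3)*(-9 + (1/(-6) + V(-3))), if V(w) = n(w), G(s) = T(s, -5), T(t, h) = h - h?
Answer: 0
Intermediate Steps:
n(K) = K²
T(t, h) = 0
G(s) = 0
V(w) = w²
G(3)*(-9 + (1/(-6) + V(-3))) = 0*(-9 + (1/(-6) + (-3)²)) = 0*(-9 + (1*(-⅙) + 9)) = 0*(-9 + (-⅙ + 9)) = 0*(-9 + 53/6) = 0*(-⅙) = 0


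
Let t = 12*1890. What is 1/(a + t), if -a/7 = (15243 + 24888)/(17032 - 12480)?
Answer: 4552/102958443 ≈ 4.4212e-5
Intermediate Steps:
a = -280917/4552 (a = -7*(15243 + 24888)/(17032 - 12480) = -280917/4552 ≈ -61.713)
t = 22680
1/(a + t) = 1/(-280917/4552 + 22680) = 1/(102958443/4552) = 4552/102958443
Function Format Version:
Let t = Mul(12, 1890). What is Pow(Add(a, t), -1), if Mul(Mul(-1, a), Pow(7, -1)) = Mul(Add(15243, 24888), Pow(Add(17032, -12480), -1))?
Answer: Rational(4552, 102958443) ≈ 4.4212e-5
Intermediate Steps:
a = Rational(-280917, 4552) (a = Mul(-7, Mul(Add(15243, 24888), Pow(Add(17032, -12480), -1))) = Mul(-7, Mul(40131, Pow(4552, -1))) = Mul(-7, Mul(40131, Rational(1, 4552))) = Mul(-7, Rational(40131, 4552)) = Rational(-280917, 4552) ≈ -61.713)
t = 22680
Pow(Add(a, t), -1) = Pow(Add(Rational(-280917, 4552), 22680), -1) = Pow(Rational(102958443, 4552), -1) = Rational(4552, 102958443)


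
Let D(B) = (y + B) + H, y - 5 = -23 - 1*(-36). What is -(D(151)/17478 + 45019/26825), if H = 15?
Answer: -395888941/234423675 ≈ -1.6888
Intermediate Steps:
y = 18 (y = 5 + (-23 - 1*(-36)) = 5 + (-23 + 36) = 5 + 13 = 18)
D(B) = 33 + B (D(B) = (18 + B) + 15 = 33 + B)
-(D(151)/17478 + 45019/26825) = -((33 + 151)/17478 + 45019/26825) = -(184*(1/17478) + 45019*(1/26825)) = -(92/8739 + 45019/26825) = -1*395888941/234423675 = -395888941/234423675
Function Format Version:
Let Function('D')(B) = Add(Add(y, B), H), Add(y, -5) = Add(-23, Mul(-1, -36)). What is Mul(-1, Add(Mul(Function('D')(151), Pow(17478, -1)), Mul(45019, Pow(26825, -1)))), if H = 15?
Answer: Rational(-395888941, 234423675) ≈ -1.6888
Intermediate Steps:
y = 18 (y = Add(5, Add(-23, Mul(-1, -36))) = Add(5, Add(-23, 36)) = Add(5, 13) = 18)
Function('D')(B) = Add(33, B) (Function('D')(B) = Add(Add(18, B), 15) = Add(33, B))
Mul(-1, Add(Mul(Function('D')(151), Pow(17478, -1)), Mul(45019, Pow(26825, -1)))) = Mul(-1, Add(Mul(Add(33, 151), Pow(17478, -1)), Mul(45019, Pow(26825, -1)))) = Mul(-1, Add(Mul(184, Rational(1, 17478)), Mul(45019, Rational(1, 26825)))) = Mul(-1, Add(Rational(92, 8739), Rational(45019, 26825))) = Mul(-1, Rational(395888941, 234423675)) = Rational(-395888941, 234423675)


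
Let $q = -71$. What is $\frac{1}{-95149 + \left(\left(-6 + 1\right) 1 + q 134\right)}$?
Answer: $- \frac{1}{104668} \approx -9.554 \cdot 10^{-6}$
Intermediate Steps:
$\frac{1}{-95149 + \left(\left(-6 + 1\right) 1 + q 134\right)} = \frac{1}{-95149 - \left(9514 - \left(-6 + 1\right) 1\right)} = \frac{1}{-95149 - 9519} = \frac{1}{-104668} = - \frac{1}{104668}$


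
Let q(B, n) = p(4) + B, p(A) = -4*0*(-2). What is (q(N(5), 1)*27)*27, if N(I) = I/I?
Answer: 729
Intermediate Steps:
p(A) = 0 (p(A) = 0*(-2) = 0)
N(I) = 1
q(B, n) = B (q(B, n) = 0 + B = B)
(q(N(5), 1)*27)*27 = (1*27)*27 = 27*27 = 729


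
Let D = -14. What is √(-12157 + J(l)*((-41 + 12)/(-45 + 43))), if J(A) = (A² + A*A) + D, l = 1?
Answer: I*√12331 ≈ 111.05*I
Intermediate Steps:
J(A) = -14 + 2*A² (J(A) = (A² + A*A) - 14 = (A² + A²) - 14 = 2*A² - 14 = -14 + 2*A²)
√(-12157 + J(l)*((-41 + 12)/(-45 + 43))) = √(-12157 + (-14 + 2*1²)*((-41 + 12)/(-45 + 43))) = √(-12157 + (-14 + 2*1)*(-29/(-2))) = √(-12157 + (-14 + 2)*(-29*(-½))) = √(-12157 - 12*29/2) = √(-12157 - 174) = √(-12331) = I*√12331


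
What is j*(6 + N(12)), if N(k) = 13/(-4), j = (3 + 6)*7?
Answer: 693/4 ≈ 173.25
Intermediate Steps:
j = 63 (j = 9*7 = 63)
N(k) = -13/4 (N(k) = 13*(-¼) = -13/4)
j*(6 + N(12)) = 63*(6 - 13/4) = 63*(11/4) = 693/4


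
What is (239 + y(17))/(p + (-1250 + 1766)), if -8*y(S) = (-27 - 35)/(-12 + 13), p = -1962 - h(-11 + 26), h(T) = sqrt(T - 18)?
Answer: -237867/1393946 + 329*I*sqrt(3)/2787892 ≈ -0.17064 + 0.0002044*I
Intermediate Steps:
h(T) = sqrt(-18 + T)
p = -1962 - I*sqrt(3) (p = -1962 - sqrt(-18 + (-11 + 26)) = -1962 - sqrt(-18 + 15) = -1962 - sqrt(-3) = -1962 - I*sqrt(3) ≈ -1962.0 - 1.732*I)
y(S) = 31/4 (y(S) = -(-27 - 35)/(8*(-12 + 13)) = -(-31)/(4*1) = -(-31)/4 = -1/8*(-62) = 31/4)
(239 + y(17))/(p + (-1250 + 1766)) = (239 + 31/4)/((-1962 - I*sqrt(3)) + (-1250 + 1766)) = 987/(4*((-1962 - I*sqrt(3)) + 516)) = 987/(4*(-1446 - I*sqrt(3)))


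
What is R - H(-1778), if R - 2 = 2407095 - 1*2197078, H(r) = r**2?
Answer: -2951265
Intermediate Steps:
R = 210019 (R = 2 + (2407095 - 1*2197078) = 2 + (2407095 - 2197078) = 2 + 210017 = 210019)
R - H(-1778) = 210019 - 1*(-1778)**2 = 210019 - 1*3161284 = 210019 - 3161284 = -2951265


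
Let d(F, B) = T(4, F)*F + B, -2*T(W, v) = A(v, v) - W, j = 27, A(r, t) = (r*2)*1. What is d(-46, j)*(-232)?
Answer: 505992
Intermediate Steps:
A(r, t) = 2*r (A(r, t) = (2*r)*1 = 2*r)
T(W, v) = W/2 - v (T(W, v) = -(2*v - W)/2 = -(-W + 2*v)/2 = W/2 - v)
d(F, B) = B + F*(2 - F) (d(F, B) = ((1/2)*4 - F)*F + B = (2 - F)*F + B = F*(2 - F) + B = B + F*(2 - F))
d(-46, j)*(-232) = (27 - 1*(-46)*(-2 - 46))*(-232) = (27 - 1*(-46)*(-48))*(-232) = (27 - 2208)*(-232) = -2181*(-232) = 505992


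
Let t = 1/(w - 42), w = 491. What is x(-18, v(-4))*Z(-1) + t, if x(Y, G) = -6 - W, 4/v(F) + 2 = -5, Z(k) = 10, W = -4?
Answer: -8979/449 ≈ -19.998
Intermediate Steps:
v(F) = -4/7 (v(F) = 4/(-2 - 5) = 4/(-7) = 4*(-⅐) = -4/7)
t = 1/449 (t = 1/(491 - 42) = 1/449 ≈ 0.0022272)
x(Y, G) = -2 (x(Y, G) = -6 - 1*(-4) = -6 + 4 = -2)
x(-18, v(-4))*Z(-1) + t = -2*10 + 1/449 = -20 + 1/449 = -8979/449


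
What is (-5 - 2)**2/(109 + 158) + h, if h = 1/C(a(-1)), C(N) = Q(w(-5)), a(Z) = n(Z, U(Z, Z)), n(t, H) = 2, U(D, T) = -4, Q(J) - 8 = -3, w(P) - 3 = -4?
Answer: 512/1335 ≈ 0.38352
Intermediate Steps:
w(P) = -1 (w(P) = 3 - 4 = -1)
Q(J) = 5 (Q(J) = 8 - 3 = 5)
a(Z) = 2
C(N) = 5
h = 1/5 ≈ 0.20000
(-5 - 2)**2/(109 + 158) + h = (-5 - 2)**2/(109 + 158) + 1/5 = (-7)**2/267 + 1/5 = 49*(1/267) + 1/5 = 49/267 + 1/5 = 512/1335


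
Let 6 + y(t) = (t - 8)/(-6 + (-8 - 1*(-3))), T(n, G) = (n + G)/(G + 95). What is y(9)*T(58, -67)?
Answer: 603/308 ≈ 1.9578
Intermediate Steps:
T(n, G) = (G + n)/(95 + G)
y(t) = -58/11 - t/11 (y(t) = -6 + (t - 8)/(-6 + (-8 - 1*(-3))) = -6 + (-8 + t)/(-6 + (-8 + 3)) = -6 + (-8 + t)/(-6 - 5) = -6 + (-8 + t)/(-11) = -6 + (-8 + t)*(-1/11) = -6 + (8/11 - t/11) = -58/11 - t/11)
y(9)*T(58, -67) = (-58/11 - 1/11*9)*((-67 + 58)/(95 - 67)) = (-58/11 - 9/11)*(-9/28) = -67*(-9)/308 = -67/11*(-9/28) = 603/308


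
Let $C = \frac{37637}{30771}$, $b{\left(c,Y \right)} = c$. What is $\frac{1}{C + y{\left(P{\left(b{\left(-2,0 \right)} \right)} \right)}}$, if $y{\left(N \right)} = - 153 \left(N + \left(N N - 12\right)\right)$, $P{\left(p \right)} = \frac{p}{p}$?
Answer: $\frac{30771}{47117267} \approx 0.00065307$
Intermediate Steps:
$P{\left(p \right)} = 1$
$C = \frac{37637}{30771}$ ($C = 37637 \cdot \frac{1}{30771} = \frac{37637}{30771} \approx 1.2231$)
$y{\left(N \right)} = 1836 - 153 N - 153 N^{2}$ ($y{\left(N \right)} = - 153 \left(N + \left(N^{2} - 12\right)\right) = - 153 \left(N + \left(-12 + N^{2}\right)\right) = - 153 \left(-12 + N + N^{2}\right) = 1836 - 153 N - 153 N^{2}$)
$\frac{1}{C + y{\left(P{\left(b{\left(-2,0 \right)} \right)} \right)}} = \frac{1}{\frac{37637}{30771} - \left(-1683 + 153\right)} = \frac{1}{\frac{37637}{30771} - -1530} = \frac{1}{\frac{37637}{30771} + 1530} = \frac{1}{\frac{47117267}{30771}} = \frac{30771}{47117267}$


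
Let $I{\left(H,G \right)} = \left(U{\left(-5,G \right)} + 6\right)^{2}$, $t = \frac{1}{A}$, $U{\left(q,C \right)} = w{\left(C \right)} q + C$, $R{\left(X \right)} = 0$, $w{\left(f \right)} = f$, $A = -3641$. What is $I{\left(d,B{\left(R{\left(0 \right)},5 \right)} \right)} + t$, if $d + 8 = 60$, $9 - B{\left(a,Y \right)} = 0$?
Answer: $\frac{3276899}{3641} \approx 900.0$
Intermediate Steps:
$U{\left(q,C \right)} = C + C q$ ($U{\left(q,C \right)} = C q + C = C + C q$)
$B{\left(a,Y \right)} = 9$ ($B{\left(a,Y \right)} = 9 - 0 = 9 + 0 = 9$)
$t = - \frac{1}{3641}$ ($t = \frac{1}{-3641} = - \frac{1}{3641} \approx -0.00027465$)
$d = 52$ ($d = -8 + 60 = 52$)
$I{\left(H,G \right)} = \left(6 - 4 G\right)^{2}$ ($I{\left(H,G \right)} = \left(G \left(1 - 5\right) + 6\right)^{2} = \left(G \left(-4\right) + 6\right)^{2} = \left(- 4 G + 6\right)^{2} = \left(6 - 4 G\right)^{2}$)
$I{\left(d,B{\left(R{\left(0 \right)},5 \right)} \right)} + t = 4 \left(3 - 18\right)^{2} - \frac{1}{3641} = 4 \left(-15\right)^{2} - \frac{1}{3641} = 4 \cdot 225 - \frac{1}{3641} = 900 - \frac{1}{3641} = \frac{3276899}{3641}$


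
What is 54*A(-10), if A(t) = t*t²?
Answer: -54000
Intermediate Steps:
A(t) = t³
54*A(-10) = 54*(-10)³ = 54*(-1000) = -54000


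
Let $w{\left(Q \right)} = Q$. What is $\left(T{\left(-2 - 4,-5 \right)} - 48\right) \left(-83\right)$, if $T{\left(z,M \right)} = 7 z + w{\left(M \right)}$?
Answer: $7885$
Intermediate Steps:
$T{\left(z,M \right)} = M + 7 z$ ($T{\left(z,M \right)} = 7 z + M = M + 7 z$)
$\left(T{\left(-2 - 4,-5 \right)} - 48\right) \left(-83\right) = \left(\left(-5 + 7 \left(-2 - 4\right)\right) - 48\right) \left(-83\right) = \left(\left(-5 + 7 \left(-6\right)\right) - 48\right) \left(-83\right) = \left(\left(-5 - 42\right) - 48\right) \left(-83\right) = \left(-47 - 48\right) \left(-83\right) = \left(-95\right) \left(-83\right) = 7885$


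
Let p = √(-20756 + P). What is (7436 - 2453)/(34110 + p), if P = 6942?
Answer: 84985065/581752957 - 4983*I*√13814/1163505914 ≈ 0.14608 - 0.00050336*I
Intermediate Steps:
p = I*√13814 (p = √(-20756 + 6942) = √(-13814) = I*√13814 ≈ 117.53*I)
(7436 - 2453)/(34110 + p) = (7436 - 2453)/(34110 + I*√13814) = 4983/(34110 + I*√13814)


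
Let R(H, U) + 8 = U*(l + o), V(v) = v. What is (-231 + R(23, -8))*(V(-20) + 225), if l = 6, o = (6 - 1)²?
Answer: -99835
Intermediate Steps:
o = 25 (o = 5² = 25)
R(H, U) = -8 + 31*U (R(H, U) = -8 + U*(6 + 25) = -8 + U*31 = -8 + 31*U)
(-231 + R(23, -8))*(V(-20) + 225) = (-231 + (-8 + 31*(-8)))*(-20 + 225) = (-231 + (-8 - 248))*205 = (-231 - 256)*205 = -487*205 = -99835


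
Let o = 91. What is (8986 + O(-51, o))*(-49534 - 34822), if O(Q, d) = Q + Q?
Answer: -749418704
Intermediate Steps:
O(Q, d) = 2*Q
(8986 + O(-51, o))*(-49534 - 34822) = (8986 + 2*(-51))*(-49534 - 34822) = (8986 - 102)*(-84356) = 8884*(-84356) = -749418704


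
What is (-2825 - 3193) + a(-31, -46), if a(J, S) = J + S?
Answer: -6095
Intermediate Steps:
(-2825 - 3193) + a(-31, -46) = (-2825 - 3193) + (-31 - 46) = -6018 - 77 = -6095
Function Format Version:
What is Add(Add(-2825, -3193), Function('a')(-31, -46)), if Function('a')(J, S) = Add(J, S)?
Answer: -6095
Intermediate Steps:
Add(Add(-2825, -3193), Function('a')(-31, -46)) = Add(Add(-2825, -3193), Add(-31, -46)) = Add(-6018, -77) = -6095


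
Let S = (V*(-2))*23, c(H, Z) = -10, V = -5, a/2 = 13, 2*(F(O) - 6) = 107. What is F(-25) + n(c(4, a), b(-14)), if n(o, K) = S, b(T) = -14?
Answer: 579/2 ≈ 289.50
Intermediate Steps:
F(O) = 119/2 (F(O) = 6 + (½)*107 = 6 + 107/2 = 119/2)
a = 26 (a = 2*13 = 26)
S = 230 (S = -5*(-2)*23 = 10*23 = 230)
n(o, K) = 230
F(-25) + n(c(4, a), b(-14)) = 119/2 + 230 = 579/2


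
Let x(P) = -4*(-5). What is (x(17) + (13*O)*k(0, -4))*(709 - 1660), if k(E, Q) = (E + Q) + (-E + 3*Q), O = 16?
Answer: 3145908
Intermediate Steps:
k(E, Q) = 4*Q
x(P) = 20
(x(17) + (13*O)*k(0, -4))*(709 - 1660) = (20 + (13*16)*(4*(-4)))*(709 - 1660) = (20 + 208*(-16))*(-951) = (20 - 3328)*(-951) = -3308*(-951) = 3145908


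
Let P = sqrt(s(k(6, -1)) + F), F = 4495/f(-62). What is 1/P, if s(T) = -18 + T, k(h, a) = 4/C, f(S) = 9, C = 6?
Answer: 3*sqrt(4339)/4339 ≈ 0.045543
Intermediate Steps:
k(h, a) = 2/3 (k(h, a) = 4/6 = 4*(1/6) = 2/3)
F = 4495/9 ≈ 499.44
P = sqrt(4339)/3 (P = sqrt((-18 + 2/3) + 4495/9) = sqrt(-52/3 + 4495/9) = sqrt(4339/9) = sqrt(4339)/3 ≈ 21.957)
1/P = 1/(sqrt(4339)/3) = 3*sqrt(4339)/4339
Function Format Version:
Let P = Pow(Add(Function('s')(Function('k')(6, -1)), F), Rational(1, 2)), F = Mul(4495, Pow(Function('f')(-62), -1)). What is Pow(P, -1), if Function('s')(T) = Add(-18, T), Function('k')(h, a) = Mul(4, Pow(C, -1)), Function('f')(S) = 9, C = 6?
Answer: Mul(Rational(3, 4339), Pow(4339, Rational(1, 2))) ≈ 0.045543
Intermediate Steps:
Function('k')(h, a) = Rational(2, 3) (Function('k')(h, a) = Mul(4, Pow(6, -1)) = Mul(4, Rational(1, 6)) = Rational(2, 3))
F = Rational(4495, 9) (F = Mul(4495, Pow(9, -1)) = Mul(4495, Rational(1, 9)) = Rational(4495, 9) ≈ 499.44)
P = Mul(Rational(1, 3), Pow(4339, Rational(1, 2))) (P = Pow(Add(Add(-18, Rational(2, 3)), Rational(4495, 9)), Rational(1, 2)) = Pow(Add(Rational(-52, 3), Rational(4495, 9)), Rational(1, 2)) = Pow(Rational(4339, 9), Rational(1, 2)) = Mul(Rational(1, 3), Pow(4339, Rational(1, 2))) ≈ 21.957)
Pow(P, -1) = Pow(Mul(Rational(1, 3), Pow(4339, Rational(1, 2))), -1) = Mul(Rational(3, 4339), Pow(4339, Rational(1, 2)))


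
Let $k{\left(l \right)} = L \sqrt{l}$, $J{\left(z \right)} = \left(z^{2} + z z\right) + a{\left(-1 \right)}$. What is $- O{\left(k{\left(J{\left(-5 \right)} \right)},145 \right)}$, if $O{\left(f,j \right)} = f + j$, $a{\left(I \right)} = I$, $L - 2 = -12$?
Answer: $-75$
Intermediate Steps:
$L = -10$ ($L = 2 - 12 = -10$)
$J{\left(z \right)} = -1 + 2 z^{2}$ ($J{\left(z \right)} = \left(z^{2} + z z\right) - 1 = \left(z^{2} + z^{2}\right) - 1 = 2 z^{2} - 1 = -1 + 2 z^{2}$)
$k{\left(l \right)} = - 10 \sqrt{l}$
$- O{\left(k{\left(J{\left(-5 \right)} \right)},145 \right)} = - (- 10 \sqrt{-1 + 2 \left(-5\right)^{2}} + 145) = - (- 10 \sqrt{-1 + 2 \cdot 25} + 145) = - (- 10 \sqrt{-1 + 50} + 145) = - (- 10 \sqrt{49} + 145) = - (\left(-10\right) 7 + 145) = - (-70 + 145) = \left(-1\right) 75 = -75$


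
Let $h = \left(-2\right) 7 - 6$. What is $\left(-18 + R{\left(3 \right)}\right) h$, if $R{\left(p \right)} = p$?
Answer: $300$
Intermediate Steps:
$h = -20$ ($h = -14 - 6 = -20$)
$\left(-18 + R{\left(3 \right)}\right) h = \left(-18 + 3\right) \left(-20\right) = \left(-15\right) \left(-20\right) = 300$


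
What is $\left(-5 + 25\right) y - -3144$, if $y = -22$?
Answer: $2704$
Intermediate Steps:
$\left(-5 + 25\right) y - -3144 = \left(-5 + 25\right) \left(-22\right) - -3144 = 20 \left(-22\right) + 3144 = -440 + 3144 = 2704$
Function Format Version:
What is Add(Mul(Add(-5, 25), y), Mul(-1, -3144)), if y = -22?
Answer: 2704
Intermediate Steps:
Add(Mul(Add(-5, 25), y), Mul(-1, -3144)) = Add(Mul(Add(-5, 25), -22), Mul(-1, -3144)) = Add(Mul(20, -22), 3144) = Add(-440, 3144) = 2704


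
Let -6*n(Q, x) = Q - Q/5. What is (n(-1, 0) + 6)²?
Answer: 8464/225 ≈ 37.618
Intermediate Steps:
n(Q, x) = -2*Q/15 (n(Q, x) = -(Q - Q/5)/6 = -2*Q/15)
(n(-1, 0) + 6)² = (-2/15*(-1) + 6)² = (2/15 + 6)² = (92/15)² = 8464/225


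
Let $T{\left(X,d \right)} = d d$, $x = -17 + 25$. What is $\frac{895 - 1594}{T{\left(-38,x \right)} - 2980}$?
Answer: $\frac{233}{972} \approx 0.23971$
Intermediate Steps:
$x = 8$
$T{\left(X,d \right)} = d^{2}$
$\frac{895 - 1594}{T{\left(-38,x \right)} - 2980} = \frac{895 - 1594}{8^{2} - 2980} = - \frac{699}{64 - 2980} = - \frac{699}{-2916} = \left(-699\right) \left(- \frac{1}{2916}\right) = \frac{233}{972}$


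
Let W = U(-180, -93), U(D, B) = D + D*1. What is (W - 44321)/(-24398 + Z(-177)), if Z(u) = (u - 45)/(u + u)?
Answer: 376597/205635 ≈ 1.8314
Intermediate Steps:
U(D, B) = 2*D (U(D, B) = D + D = 2*D)
W = -360 (W = 2*(-180) = -360)
Z(u) = (-45 + u)/(2*u) (Z(u) = (-45 + u)/((2*u)) = (-45 + u)*(1/(2*u)) = (-45 + u)/(2*u))
(W - 44321)/(-24398 + Z(-177)) = (-360 - 44321)/(-24398 + (½)*(-45 - 177)/(-177)) = -44681/(-24398 + (½)*(-1/177)*(-222)) = -44681/(-24398 + 37/59) = -44681/(-1439445/59) = -44681*(-59/1439445) = 376597/205635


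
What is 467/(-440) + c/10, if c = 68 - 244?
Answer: -8211/440 ≈ -18.661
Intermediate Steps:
c = -176
467/(-440) + c/10 = 467/(-440) - 176/10 = 467*(-1/440) - 176*⅒ = -467/440 - 88/5 = -8211/440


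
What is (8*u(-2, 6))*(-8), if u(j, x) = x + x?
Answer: -768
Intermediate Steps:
u(j, x) = 2*x
(8*u(-2, 6))*(-8) = (8*(2*6))*(-8) = (8*12)*(-8) = 96*(-8) = -768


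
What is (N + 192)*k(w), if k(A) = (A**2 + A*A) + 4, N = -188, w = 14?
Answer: 1584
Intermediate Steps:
k(A) = 4 + 2*A**2 (k(A) = (A**2 + A**2) + 4 = 2*A**2 + 4 = 4 + 2*A**2)
(N + 192)*k(w) = (-188 + 192)*(4 + 2*14**2) = 4*(4 + 2*196) = 4*(4 + 392) = 4*396 = 1584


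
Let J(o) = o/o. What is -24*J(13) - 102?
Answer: -126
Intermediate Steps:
J(o) = 1
-24*J(13) - 102 = -24*1 - 102 = -24 - 102 = -126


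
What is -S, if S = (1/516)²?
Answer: -1/266256 ≈ -3.7558e-6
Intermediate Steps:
S = 1/266256 (S = (1/516)² = 1/266256 ≈ 3.7558e-6)
-S = -1*1/266256 = -1/266256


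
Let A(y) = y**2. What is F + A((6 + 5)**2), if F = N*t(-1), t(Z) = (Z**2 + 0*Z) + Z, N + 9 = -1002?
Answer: 14641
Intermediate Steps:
N = -1011 (N = -9 - 1002 = -1011)
t(Z) = Z + Z**2 (t(Z) = (Z**2 + 0) + Z = Z**2 + Z = Z + Z**2)
F = 0 (F = -(-1011)*(1 - 1) = -(-1011)*0 = -1011*0 = 0)
F + A((6 + 5)**2) = 0 + ((6 + 5)**2)**2 = 0 + (11**2)**2 = 0 + 121**2 = 0 + 14641 = 14641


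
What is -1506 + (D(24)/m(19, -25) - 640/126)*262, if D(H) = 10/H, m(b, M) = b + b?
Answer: -13568813/4788 ≈ -2833.9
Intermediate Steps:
m(b, M) = 2*b
-1506 + (D(24)/m(19, -25) - 640/126)*262 = -1506 + ((10/24)/((2*19)) - 640/126)*262 = -1506 + ((10*(1/24))/38 - 640*1/126)*262 = -1506 + ((5/12)*(1/38) - 320/63)*262 = -1506 + (5/456 - 320/63)*262 = -1506 - 48535/9576*262 = -1506 - 6358085/4788 = -13568813/4788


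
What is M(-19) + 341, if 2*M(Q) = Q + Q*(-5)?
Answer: 379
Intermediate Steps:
M(Q) = -2*Q (M(Q) = (Q + Q*(-5))/2 = (Q - 5*Q)/2 = (-4*Q)/2 = -2*Q)
M(-19) + 341 = -2*(-19) + 341 = 38 + 341 = 379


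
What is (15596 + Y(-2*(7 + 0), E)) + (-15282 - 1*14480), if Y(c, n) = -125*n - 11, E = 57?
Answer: -21302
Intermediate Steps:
Y(c, n) = -11 - 125*n
(15596 + Y(-2*(7 + 0), E)) + (-15282 - 1*14480) = (15596 + (-11 - 125*57)) + (-15282 - 1*14480) = (15596 + (-11 - 7125)) + (-15282 - 14480) = (15596 - 7136) - 29762 = 8460 - 29762 = -21302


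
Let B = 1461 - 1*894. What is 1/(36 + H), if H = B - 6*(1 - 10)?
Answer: 1/657 ≈ 0.0015221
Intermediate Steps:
B = 567 (B = 1461 - 894 = 567)
H = 621 (H = 567 - 6*(1 - 10) = 567 - 6*(-9) = 567 - 1*(-54) = 567 + 54 = 621)
1/(36 + H) = 1/(36 + 621) = 1/657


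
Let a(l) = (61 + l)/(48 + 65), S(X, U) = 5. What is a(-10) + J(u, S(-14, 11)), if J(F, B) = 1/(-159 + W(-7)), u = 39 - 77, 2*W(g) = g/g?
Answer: 15941/35821 ≈ 0.44502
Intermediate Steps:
W(g) = 1/2 (W(g) = (g/g)/2 = (1/2)*1 = 1/2)
u = -38
J(F, B) = -2/317 (J(F, B) = 1/(-159 + 1/2) = 1/(-317/2) = -2/317)
a(l) = 61/113 + l/113 (a(l) = (61 + l)/113 = (61 + l)*(1/113) = 61/113 + l/113)
a(-10) + J(u, S(-14, 11)) = (61/113 + (1/113)*(-10)) - 2/317 = (61/113 - 10/113) - 2/317 = 51/113 - 2/317 = 15941/35821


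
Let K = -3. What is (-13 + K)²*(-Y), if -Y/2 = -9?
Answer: -4608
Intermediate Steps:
Y = 18 (Y = -2*(-9) = 18)
(-13 + K)²*(-Y) = (-13 - 3)²*(-1*18) = (-16)²*(-18) = 256*(-18) = -4608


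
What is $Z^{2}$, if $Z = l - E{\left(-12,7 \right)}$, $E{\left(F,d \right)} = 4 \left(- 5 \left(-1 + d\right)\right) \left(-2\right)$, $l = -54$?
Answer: $86436$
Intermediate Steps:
$E{\left(F,d \right)} = -40 + 40 d$ ($E{\left(F,d \right)} = 4 \left(5 - 5 d\right) \left(-2\right) = \left(20 - 20 d\right) \left(-2\right) = -40 + 40 d$)
$Z = -294$ ($Z = -54 - \left(-40 + 40 \cdot 7\right) = -54 - \left(-40 + 280\right) = -54 - 240 = -294$)
$Z^{2} = \left(-294\right)^{2} = 86436$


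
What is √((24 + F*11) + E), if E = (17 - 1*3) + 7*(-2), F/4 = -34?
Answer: 8*I*√23 ≈ 38.367*I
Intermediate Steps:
F = -136 (F = 4*(-34) = -136)
E = 0 (E = (17 - 3) - 14 = 14 - 14 = 0)
√((24 + F*11) + E) = √((24 - 136*11) + 0) = √((24 - 1496) + 0) = √(-1472 + 0) = √(-1472) = 8*I*√23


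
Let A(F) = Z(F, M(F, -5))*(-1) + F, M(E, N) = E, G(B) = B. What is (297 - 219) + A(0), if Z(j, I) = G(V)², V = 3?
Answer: 69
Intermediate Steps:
Z(j, I) = 9 (Z(j, I) = 3² = 9)
A(F) = -9 + F (A(F) = 9*(-1) + F = -9 + F)
(297 - 219) + A(0) = (297 - 219) + (-9 + 0) = 78 - 9 = 69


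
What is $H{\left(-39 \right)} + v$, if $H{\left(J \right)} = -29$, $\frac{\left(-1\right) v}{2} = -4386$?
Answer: $8743$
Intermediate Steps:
$v = 8772$ ($v = \left(-2\right) \left(-4386\right) = 8772$)
$H{\left(-39 \right)} + v = -29 + 8772 = 8743$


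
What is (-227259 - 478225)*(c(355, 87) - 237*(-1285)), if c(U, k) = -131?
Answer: -214759206376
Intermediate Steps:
(-227259 - 478225)*(c(355, 87) - 237*(-1285)) = (-227259 - 478225)*(-131 - 237*(-1285)) = -705484*(-131 + 304545) = -705484*304414 = -214759206376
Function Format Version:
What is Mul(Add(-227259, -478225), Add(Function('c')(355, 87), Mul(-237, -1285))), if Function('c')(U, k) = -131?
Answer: -214759206376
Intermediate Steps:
Mul(Add(-227259, -478225), Add(Function('c')(355, 87), Mul(-237, -1285))) = Mul(Add(-227259, -478225), Add(-131, Mul(-237, -1285))) = Mul(-705484, Add(-131, 304545)) = Mul(-705484, 304414) = -214759206376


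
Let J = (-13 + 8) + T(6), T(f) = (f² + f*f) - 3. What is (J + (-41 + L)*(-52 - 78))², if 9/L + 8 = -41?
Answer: 70477506576/2401 ≈ 2.9353e+7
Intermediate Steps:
T(f) = -3 + 2*f² (T(f) = (f² + f²) - 3 = 2*f² - 3 = -3 + 2*f²)
L = -9/49 (L = 9/(-8 - 41) = 9/(-49) = 9*(-1/49) = -9/49 ≈ -0.18367)
J = 64 (J = (-13 + 8) + (-3 + 2*6²) = -5 + (-3 + 2*36) = -5 + (-3 + 72) = -5 + 69 = 64)
(J + (-41 + L)*(-52 - 78))² = (64 + (-41 - 9/49)*(-52 - 78))² = (64 - 2018/49*(-130))² = (64 + 262340/49)² = (265476/49)² = 70477506576/2401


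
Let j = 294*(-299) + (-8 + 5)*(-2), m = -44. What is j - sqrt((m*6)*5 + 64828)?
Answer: -87900 - 2*sqrt(15877) ≈ -88152.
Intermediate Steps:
j = -87900 (j = -87906 - 3*(-2) = -87906 + 6 = -87900)
j - sqrt((m*6)*5 + 64828) = -87900 - sqrt(-44*6*5 + 64828) = -87900 - sqrt(-264*5 + 64828) = -87900 - sqrt(-1320 + 64828) = -87900 - sqrt(63508) = -87900 - 2*sqrt(15877)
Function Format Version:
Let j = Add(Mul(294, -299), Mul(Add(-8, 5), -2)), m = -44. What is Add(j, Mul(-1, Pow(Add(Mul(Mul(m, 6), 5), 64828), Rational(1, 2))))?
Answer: Add(-87900, Mul(-2, Pow(15877, Rational(1, 2)))) ≈ -88152.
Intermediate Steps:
j = -87900 (j = Add(-87906, Mul(-3, -2)) = Add(-87906, 6) = -87900)
Add(j, Mul(-1, Pow(Add(Mul(Mul(m, 6), 5), 64828), Rational(1, 2)))) = Add(-87900, Mul(-1, Pow(Add(Mul(Mul(-44, 6), 5), 64828), Rational(1, 2)))) = Add(-87900, Mul(-1, Pow(Add(Mul(-264, 5), 64828), Rational(1, 2)))) = Add(-87900, Mul(-1, Pow(Add(-1320, 64828), Rational(1, 2)))) = Add(-87900, Mul(-1, Pow(63508, Rational(1, 2)))) = Add(-87900, Mul(-1, Mul(2, Pow(15877, Rational(1, 2))))) = Add(-87900, Mul(-2, Pow(15877, Rational(1, 2))))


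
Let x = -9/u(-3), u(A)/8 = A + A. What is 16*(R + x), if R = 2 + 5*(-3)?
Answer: -205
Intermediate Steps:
R = -13 (R = 2 - 15 = -13)
u(A) = 16*A (u(A) = 8*(A + A) = 8*(2*A) = 16*A)
x = 3/16 (x = -9/(16*(-3)) = -9/(-48) = -9*(-1/48) = 3/16 ≈ 0.18750)
16*(R + x) = 16*(-13 + 3/16) = 16*(-205/16) = -205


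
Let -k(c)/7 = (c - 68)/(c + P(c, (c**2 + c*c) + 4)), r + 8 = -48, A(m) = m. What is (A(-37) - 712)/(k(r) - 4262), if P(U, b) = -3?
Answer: 44191/252326 ≈ 0.17513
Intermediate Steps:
r = -56 (r = -8 - 48 = -56)
k(c) = -7*(-68 + c)/(-3 + c) (k(c) = -7*(c - 68)/(c - 3) = -7*(-68 + c)/(-3 + c))
(A(-37) - 712)/(k(r) - 4262) = (-37 - 712)/(7*(68 - 1*(-56))/(-3 - 56) - 4262) = -749/(7*(68 + 56)/(-59) - 4262) = -749/(7*(-1/59)*124 - 4262) = -749/(-868/59 - 4262) = -749/(-252326/59) = -749*(-59/252326) = 44191/252326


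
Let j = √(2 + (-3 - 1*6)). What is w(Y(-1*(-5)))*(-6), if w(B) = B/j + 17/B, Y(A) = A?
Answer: -102/5 + 30*I*√7/7 ≈ -20.4 + 11.339*I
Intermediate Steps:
j = I*√7 (j = √(2 + (-3 - 6)) = √(2 - 9) = √(-7) = I*√7 ≈ 2.6458*I)
w(B) = 17/B - I*B*√7/7 (w(B) = B/((I*√7)) + 17/B = B*(-I*√7/7) + 17/B = -I*B*√7/7 + 17/B = 17/B - I*B*√7/7)
w(Y(-1*(-5)))*(-6) = (17/((-1*(-5))) - I*(-1*(-5))*√7/7)*(-6) = (17/5 - ⅐*I*5*√7)*(-6) = (17*(⅕) - 5*I*√7/7)*(-6) = (17/5 - 5*I*√7/7)*(-6) = -102/5 + 30*I*√7/7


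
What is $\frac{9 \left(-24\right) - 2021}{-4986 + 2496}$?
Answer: $\frac{2237}{2490} \approx 0.89839$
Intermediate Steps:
$\frac{9 \left(-24\right) - 2021}{-4986 + 2496} = \frac{-216 - 2021}{-2490} = \left(-2237\right) \left(- \frac{1}{2490}\right) = \frac{2237}{2490}$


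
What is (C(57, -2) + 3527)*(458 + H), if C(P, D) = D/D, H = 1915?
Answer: 8371944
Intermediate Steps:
C(P, D) = 1
(C(57, -2) + 3527)*(458 + H) = (1 + 3527)*(458 + 1915) = 3528*2373 = 8371944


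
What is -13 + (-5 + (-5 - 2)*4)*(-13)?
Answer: 416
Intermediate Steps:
-13 + (-5 + (-5 - 2)*4)*(-13) = -13 + (-5 - 7*4)*(-13) = -13 + (-5 - 28)*(-13) = -13 - 33*(-13) = -13 + 429 = 416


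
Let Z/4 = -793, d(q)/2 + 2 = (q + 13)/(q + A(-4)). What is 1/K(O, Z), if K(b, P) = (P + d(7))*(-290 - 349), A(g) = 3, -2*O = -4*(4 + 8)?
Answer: 1/2026908 ≈ 4.9336e-7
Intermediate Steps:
O = 24 (O = -(-2)*(4 + 8) = -(-2)*12 = -½*(-48) = 24)
d(q) = -4 + 2*(13 + q)/(3 + q) (d(q) = -4 + 2*((q + 13)/(q + 3)) = -4 + 2*((13 + q)/(3 + q)) = -4 + 2*(13 + q)/(3 + q))
Z = -3172 (Z = 4*(-793) = -3172)
K(b, P) = -639*P (K(b, P) = (P + 2*(7 - 1*7)/(3 + 7))*(-290 - 349) = (P + 2*(7 - 7)/10)*(-639) = (P + 2*(⅒)*0)*(-639) = (P + 0)*(-639) = P*(-639) = -639*P)
1/K(O, Z) = 1/(-639*(-3172)) = 1/2026908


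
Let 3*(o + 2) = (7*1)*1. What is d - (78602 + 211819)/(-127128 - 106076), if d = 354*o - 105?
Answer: 3322073/233204 ≈ 14.245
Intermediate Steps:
o = ⅓ (o = -2 + ((7*1)*1)/3 = -2 + (7*1)/3 = -2 + (⅓)*7 = -2 + 7/3 = ⅓ ≈ 0.33333)
d = 13 (d = 354*(⅓) - 105 = 118 - 105 = 13)
d - (78602 + 211819)/(-127128 - 106076) = 13 - (78602 + 211819)/(-127128 - 106076) = 13 - 290421/(-233204) = 13 - 290421*(-1)/233204 = 13 - 1*(-290421/233204) = 13 + 290421/233204 = 3322073/233204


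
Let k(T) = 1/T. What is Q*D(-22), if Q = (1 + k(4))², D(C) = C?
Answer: -275/8 ≈ -34.375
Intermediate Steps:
Q = 25/16 (Q = (1 + 1/4)² = (1 + ¼)² = (5/4)² = 25/16 ≈ 1.5625)
Q*D(-22) = (25/16)*(-22) = -275/8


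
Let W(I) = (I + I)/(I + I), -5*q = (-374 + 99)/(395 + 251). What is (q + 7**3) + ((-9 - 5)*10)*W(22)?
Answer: 131193/646 ≈ 203.09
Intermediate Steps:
q = 55/646 (q = -(-374 + 99)/(5*(395 + 251)) = -(-55)/646 = -1/5*(-275/646) = 55/646 ≈ 0.085139)
W(I) = 1 (W(I) = (2*I)/((2*I)) = (2*I)*(1/(2*I)) = 1)
(q + 7**3) + ((-9 - 5)*10)*W(22) = (55/646 + 7**3) + ((-9 - 5)*10)*1 = (55/646 + 343) - 14*10*1 = 221633/646 - 140*1 = 221633/646 - 140 = 131193/646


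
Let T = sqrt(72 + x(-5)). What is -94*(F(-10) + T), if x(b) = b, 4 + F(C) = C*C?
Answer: -9024 - 94*sqrt(67) ≈ -9793.4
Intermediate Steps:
F(C) = -4 + C**2 (F(C) = -4 + C*C = -4 + C**2)
T = sqrt(67) (T = sqrt(72 - 5) = sqrt(67) ≈ 8.1853)
-94*(F(-10) + T) = -94*((-4 + (-10)**2) + sqrt(67)) = -94*((-4 + 100) + sqrt(67)) = -94*(96 + sqrt(67)) = -9024 - 94*sqrt(67)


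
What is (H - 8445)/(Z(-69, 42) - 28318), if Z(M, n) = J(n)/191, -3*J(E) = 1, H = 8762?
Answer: -181641/16226215 ≈ -0.011194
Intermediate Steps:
J(E) = -⅓ (J(E) = -⅓*1 = -⅓)
Z(M, n) = -1/573 (Z(M, n) = -⅓/191 = -⅓*1/191 = -1/573)
(H - 8445)/(Z(-69, 42) - 28318) = (8762 - 8445)/(-1/573 - 28318) = 317/(-16226215/573) = 317*(-573/16226215) = -181641/16226215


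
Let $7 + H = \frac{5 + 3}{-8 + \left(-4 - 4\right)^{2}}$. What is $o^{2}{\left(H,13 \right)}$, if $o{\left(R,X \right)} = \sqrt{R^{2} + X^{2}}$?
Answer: $\frac{10585}{49} \approx 216.02$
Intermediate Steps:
$H = - \frac{48}{7}$ ($H = -7 + \frac{5 + 3}{-8 + \left(-4 - 4\right)^{2}} = -7 + \frac{8}{-8 + \left(-8\right)^{2}} = -7 + \frac{8}{-8 + 64} = -7 + \frac{8}{56} = -7 + 8 \cdot \frac{1}{56} = -7 + \frac{1}{7} = - \frac{48}{7} \approx -6.8571$)
$o^{2}{\left(H,13 \right)} = \left(\sqrt{\left(- \frac{48}{7}\right)^{2} + 13^{2}}\right)^{2} = \left(\sqrt{\frac{2304}{49} + 169}\right)^{2} = \left(\sqrt{\frac{10585}{49}}\right)^{2} = \left(\frac{\sqrt{10585}}{7}\right)^{2} = \frac{10585}{49}$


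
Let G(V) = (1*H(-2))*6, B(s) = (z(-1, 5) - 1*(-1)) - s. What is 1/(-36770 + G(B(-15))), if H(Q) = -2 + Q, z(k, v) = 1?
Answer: -1/36794 ≈ -2.7178e-5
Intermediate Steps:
B(s) = 2 - s (B(s) = (1 - 1*(-1)) - s = (1 + 1) - s = 2 - s)
G(V) = -24 (G(V) = (1*(-2 - 2))*6 = (1*(-4))*6 = -4*6 = -24)
1/(-36770 + G(B(-15))) = 1/(-36770 - 24) = 1/(-36794) = -1/36794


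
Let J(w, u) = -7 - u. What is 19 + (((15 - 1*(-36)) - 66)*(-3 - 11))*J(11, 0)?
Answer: -1451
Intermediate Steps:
19 + (((15 - 1*(-36)) - 66)*(-3 - 11))*J(11, 0) = 19 + (((15 - 1*(-36)) - 66)*(-3 - 11))*(-7 - 1*0) = 19 + (((15 + 36) - 66)*(-14))*(-7 + 0) = 19 + ((51 - 66)*(-14))*(-7) = 19 - 15*(-14)*(-7) = 19 + 210*(-7) = 19 - 1470 = -1451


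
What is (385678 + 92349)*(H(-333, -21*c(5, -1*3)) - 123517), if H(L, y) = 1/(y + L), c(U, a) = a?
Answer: -15942004936957/270 ≈ -5.9044e+10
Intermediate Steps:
H(L, y) = 1/(L + y)
(385678 + 92349)*(H(-333, -21*c(5, -1*3)) - 123517) = (385678 + 92349)*(1/(-333 - (-21)*3) - 123517) = 478027*(1/(-333 - 21*(-3)) - 123517) = 478027*(1/(-333 + 63) - 123517) = 478027*(1/(-270) - 123517) = 478027*(-1/270 - 123517) = 478027*(-33349591/270) = -15942004936957/270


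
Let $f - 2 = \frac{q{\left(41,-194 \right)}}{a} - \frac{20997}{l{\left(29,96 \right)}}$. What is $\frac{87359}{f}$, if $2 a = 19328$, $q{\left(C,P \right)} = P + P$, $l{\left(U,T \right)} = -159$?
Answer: $\frac{11186145232}{17160539} \approx 651.85$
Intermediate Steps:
$q{\left(C,P \right)} = 2 P$
$a = 9664$ ($a = \frac{1}{2} \cdot 19328 = 9664$)
$f = \frac{17160539}{128048}$ ($f = 2 + \left(\frac{2 \left(-194\right)}{9664} - \frac{20997}{-159}\right) = 2 - - \frac{16904443}{128048} = 2 + \left(- \frac{97}{2416} + \frac{6999}{53}\right) = 2 + \frac{16904443}{128048} = \frac{17160539}{128048} \approx 134.02$)
$\frac{87359}{f} = \frac{87359}{\frac{17160539}{128048}} = 87359 \cdot \frac{128048}{17160539} = \frac{11186145232}{17160539}$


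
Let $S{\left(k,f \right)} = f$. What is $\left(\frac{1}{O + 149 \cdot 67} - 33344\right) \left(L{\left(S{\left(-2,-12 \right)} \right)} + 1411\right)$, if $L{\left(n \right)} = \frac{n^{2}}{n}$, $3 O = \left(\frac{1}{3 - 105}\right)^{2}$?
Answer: $- \frac{14535101914476044}{311589397} \approx -4.6648 \cdot 10^{7}$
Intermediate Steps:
$O = \frac{1}{31212}$ ($O = \frac{\left(\frac{1}{3 - 105}\right)^{2}}{3} = \frac{\left(\frac{1}{-102}\right)^{2}}{3} = \frac{\left(- \frac{1}{102}\right)^{2}}{3} = \frac{1}{3} \cdot \frac{1}{10404} = \frac{1}{31212} \approx 3.2039 \cdot 10^{-5}$)
$L{\left(n \right)} = n$
$\left(\frac{1}{O + 149 \cdot 67} - 33344\right) \left(L{\left(S{\left(-2,-12 \right)} \right)} + 1411\right) = \left(\frac{1}{\frac{1}{31212} + 149 \cdot 67} - 33344\right) \left(-12 + 1411\right) = \left(\frac{1}{\frac{1}{31212} + 9983} - 33344\right) 1399 = \left(\frac{1}{\frac{311589397}{31212}} - 33344\right) 1399 = \left(\frac{31212}{311589397} - 33344\right) 1399 = \left(- \frac{10389636822356}{311589397}\right) 1399 = - \frac{14535101914476044}{311589397}$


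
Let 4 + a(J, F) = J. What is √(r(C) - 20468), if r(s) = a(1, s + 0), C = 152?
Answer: I*√20471 ≈ 143.08*I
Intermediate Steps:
a(J, F) = -4 + J
r(s) = -3 (r(s) = -4 + 1 = -3)
√(r(C) - 20468) = √(-3 - 20468) = √(-20471) = I*√20471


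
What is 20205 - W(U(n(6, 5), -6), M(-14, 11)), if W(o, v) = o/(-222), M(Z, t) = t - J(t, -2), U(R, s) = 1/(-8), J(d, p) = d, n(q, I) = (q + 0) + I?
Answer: 35884079/1776 ≈ 20205.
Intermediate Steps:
n(q, I) = I + q (n(q, I) = q + I = I + q)
U(R, s) = -⅛
M(Z, t) = 0 (M(Z, t) = t - t = 0)
W(o, v) = -o/222 (W(o, v) = o*(-1/222) = -o/222)
20205 - W(U(n(6, 5), -6), M(-14, 11)) = 20205 - (-1)*(-1)/(222*8) = 20205 - 1*1/1776 = 20205 - 1/1776 = 35884079/1776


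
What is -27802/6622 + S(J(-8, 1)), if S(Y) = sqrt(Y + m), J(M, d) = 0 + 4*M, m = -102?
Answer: -13901/3311 + I*sqrt(134) ≈ -4.1984 + 11.576*I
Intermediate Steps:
J(M, d) = 4*M
S(Y) = sqrt(-102 + Y) (S(Y) = sqrt(Y - 102) = sqrt(-102 + Y))
-27802/6622 + S(J(-8, 1)) = -27802/6622 + sqrt(-102 + 4*(-8)) = -27802*1/6622 + sqrt(-102 - 32) = -13901/3311 + sqrt(-134) = -13901/3311 + I*sqrt(134)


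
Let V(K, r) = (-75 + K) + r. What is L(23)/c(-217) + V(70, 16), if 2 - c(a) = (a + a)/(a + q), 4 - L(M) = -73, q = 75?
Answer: -4642/75 ≈ -61.893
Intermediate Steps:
L(M) = 77 (L(M) = 4 - 1*(-73) = 4 + 73 = 77)
V(K, r) = -75 + K + r
c(a) = 2 - 2*a/(75 + a) (c(a) = 2 - (a + a)/(a + 75) = 2 - 2*a/(75 + a))
L(23)/c(-217) + V(70, 16) = 77/((150/(75 - 217))) + (-75 + 70 + 16) = 77/((150/(-142))) + 11 = 77/((150*(-1/142))) + 11 = 77/(-75/71) + 11 = 77*(-71/75) + 11 = -5467/75 + 11 = -4642/75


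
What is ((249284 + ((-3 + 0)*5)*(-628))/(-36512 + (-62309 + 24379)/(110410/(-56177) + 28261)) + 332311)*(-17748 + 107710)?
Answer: 866427076419214776389326/28982607556277 ≈ 2.9895e+10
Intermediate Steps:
((249284 + ((-3 + 0)*5)*(-628))/(-36512 + (-62309 + 24379)/(110410/(-56177) + 28261)) + 332311)*(-17748 + 107710) = ((249284 - 3*5*(-628))/(-36512 - 37930/(110410*(-1/56177) + 28261)) + 332311)*89962 = ((249284 - 15*(-628))/(-36512 - 37930/(-110410/56177 + 28261)) + 332311)*89962 = ((249284 + 9420)/(-36512 - 37930/1587507787/56177) + 332311)*89962 = (258704/(-36512 - 37930*56177/1587507787) + 332311)*89962 = (258704/(-36512 - 2130793610/1587507787) + 332311)*89962 = (258704/(-57965215112554/1587507787) + 332311)*89962 = (258704*(-1587507787/57965215112554) + 332311)*89962 = (-205347307264024/28982607556277 + 332311)*89962 = (9631033952326702123/28982607556277)*89962 = 866427076419214776389326/28982607556277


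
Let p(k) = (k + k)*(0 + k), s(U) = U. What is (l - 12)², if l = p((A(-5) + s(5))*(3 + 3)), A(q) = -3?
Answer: 76176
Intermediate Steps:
p(k) = 2*k² (p(k) = (2*k)*k = 2*k²)
l = 288 (l = 2*((-3 + 5)*(3 + 3))² = 2*(2*6)² = 2*12² = 2*144 = 288)
(l - 12)² = (288 - 12)² = 276² = 76176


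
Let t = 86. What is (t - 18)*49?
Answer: 3332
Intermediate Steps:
(t - 18)*49 = (86 - 18)*49 = 68*49 = 3332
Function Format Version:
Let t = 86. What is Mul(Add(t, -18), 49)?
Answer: 3332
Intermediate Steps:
Mul(Add(t, -18), 49) = Mul(Add(86, -18), 49) = Mul(68, 49) = 3332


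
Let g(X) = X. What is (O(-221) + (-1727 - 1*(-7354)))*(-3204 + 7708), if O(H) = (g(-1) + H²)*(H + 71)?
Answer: -32970959992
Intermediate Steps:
O(H) = (-1 + H²)*(71 + H) (O(H) = (-1 + H²)*(H + 71) = (-1 + H²)*(71 + H))
(O(-221) + (-1727 - 1*(-7354)))*(-3204 + 7708) = ((-71 + (-221)³ - 1*(-221) + 71*(-221)²) + (-1727 - 1*(-7354)))*(-3204 + 7708) = ((-71 - 10793861 + 221 + 71*48841) + (-1727 + 7354))*4504 = ((-71 - 10793861 + 221 + 3467711) + 5627)*4504 = (-7326000 + 5627)*4504 = -7320373*4504 = -32970959992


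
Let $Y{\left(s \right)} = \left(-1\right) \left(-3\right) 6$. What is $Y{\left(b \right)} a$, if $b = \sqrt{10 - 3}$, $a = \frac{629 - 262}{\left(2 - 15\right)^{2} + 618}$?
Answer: $\frac{6606}{787} \approx 8.3939$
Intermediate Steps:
$a = \frac{367}{787}$ ($a = \frac{367}{\left(-13\right)^{2} + 618} = \frac{367}{169 + 618} = \frac{367}{787} \approx 0.46633$)
$b = \sqrt{7} \approx 2.6458$
$Y{\left(s \right)} = 18$ ($Y{\left(s \right)} = 3 \cdot 6 = 18$)
$Y{\left(b \right)} a = 18 \cdot \frac{367}{787} = \frac{6606}{787}$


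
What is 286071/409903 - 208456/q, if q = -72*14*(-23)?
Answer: -9851808713/1187898894 ≈ -8.2935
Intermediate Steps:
q = 23184 (q = -1008*(-23) = 23184)
286071/409903 - 208456/q = 286071/409903 - 208456/23184 = 286071*(1/409903) - 208456*1/23184 = 286071/409903 - 26057/2898 = -9851808713/1187898894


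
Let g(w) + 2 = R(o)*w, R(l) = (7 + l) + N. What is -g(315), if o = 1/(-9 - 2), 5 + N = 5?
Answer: -23918/11 ≈ -2174.4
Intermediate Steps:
N = 0 (N = -5 + 5 = 0)
o = -1/11 (o = 1/(-11) = -1/11 ≈ -0.090909)
R(l) = 7 + l (R(l) = (7 + l) + 0 = 7 + l)
g(w) = -2 + 76*w/11 (g(w) = -2 + (7 - 1/11)*w = -2 + 76*w/11)
-g(315) = -(-2 + (76/11)*315) = -(-2 + 23940/11) = -1*23918/11 = -23918/11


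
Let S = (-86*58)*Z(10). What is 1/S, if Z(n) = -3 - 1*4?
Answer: 1/34916 ≈ 2.8640e-5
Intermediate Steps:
Z(n) = -7 (Z(n) = -3 - 4 = -7)
S = 34916 (S = -86*58*(-7) = -4988*(-7) = 34916)
1/S = 1/34916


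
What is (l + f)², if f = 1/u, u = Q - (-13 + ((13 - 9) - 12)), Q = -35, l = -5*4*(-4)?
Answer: 1252161/196 ≈ 6388.6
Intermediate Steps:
l = 80 (l = -20*(-4) = 80)
u = -14 (u = -35 - (-13 + ((13 - 9) - 12)) = -35 - (-13 + (4 - 12)) = -35 - (-13 - 8) = -35 - 1*(-21) = -35 + 21 = -14)
f = -1/14 (f = 1/(-14) = -1/14 ≈ -0.071429)
(l + f)² = (80 - 1/14)² = (1119/14)² = 1252161/196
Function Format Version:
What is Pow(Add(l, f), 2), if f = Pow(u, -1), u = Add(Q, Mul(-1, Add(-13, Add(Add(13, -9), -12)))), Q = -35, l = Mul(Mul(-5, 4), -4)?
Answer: Rational(1252161, 196) ≈ 6388.6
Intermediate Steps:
l = 80 (l = Mul(-20, -4) = 80)
u = -14 (u = Add(-35, Mul(-1, Add(-13, Add(Add(13, -9), -12)))) = Add(-35, Mul(-1, Add(-13, Add(4, -12)))) = Add(-35, Mul(-1, Add(-13, -8))) = Add(-35, Mul(-1, -21)) = Add(-35, 21) = -14)
f = Rational(-1, 14) (f = Pow(-14, -1) = Rational(-1, 14) ≈ -0.071429)
Pow(Add(l, f), 2) = Pow(Add(80, Rational(-1, 14)), 2) = Pow(Rational(1119, 14), 2) = Rational(1252161, 196)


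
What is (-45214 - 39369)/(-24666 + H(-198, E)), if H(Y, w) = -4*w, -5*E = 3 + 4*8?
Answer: 84583/24638 ≈ 3.4330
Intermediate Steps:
E = -7 (E = -(3 + 4*8)/5 = -(3 + 32)/5 = -⅕*35 = -7)
(-45214 - 39369)/(-24666 + H(-198, E)) = (-45214 - 39369)/(-24666 - 4*(-7)) = -84583/(-24666 + 28) = -84583/(-24638) = -84583*(-1/24638) = 84583/24638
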